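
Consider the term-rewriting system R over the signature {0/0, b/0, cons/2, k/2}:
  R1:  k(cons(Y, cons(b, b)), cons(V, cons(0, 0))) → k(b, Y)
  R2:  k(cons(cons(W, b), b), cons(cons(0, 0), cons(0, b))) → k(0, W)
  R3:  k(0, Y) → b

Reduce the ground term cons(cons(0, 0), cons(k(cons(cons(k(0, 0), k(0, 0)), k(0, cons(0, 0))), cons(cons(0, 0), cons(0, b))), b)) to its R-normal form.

cons(cons(0, 0), cons(b, b))

1. cons(cons(0, 0), cons(k(cons(cons(k(0, 0), k(0, 0)), k(0, cons(0, 0))), cons(cons(0, 0), cons(0, b))), b))  →  cons(cons(0, 0), cons(k(cons(cons(b, k(0, 0)), k(0, cons(0, 0))), cons(cons(0, 0), cons(0, b))), b))   [R3 at 2.1.1.1.1]
2. cons(cons(0, 0), cons(k(cons(cons(b, k(0, 0)), k(0, cons(0, 0))), cons(cons(0, 0), cons(0, b))), b))  →  cons(cons(0, 0), cons(k(cons(cons(b, b), k(0, cons(0, 0))), cons(cons(0, 0), cons(0, b))), b))   [R3 at 2.1.1.1.2]
3. cons(cons(0, 0), cons(k(cons(cons(b, b), k(0, cons(0, 0))), cons(cons(0, 0), cons(0, b))), b))  →  cons(cons(0, 0), cons(k(cons(cons(b, b), b), cons(cons(0, 0), cons(0, b))), b))   [R3 at 2.1.1.2]
4. cons(cons(0, 0), cons(k(cons(cons(b, b), b), cons(cons(0, 0), cons(0, b))), b))  →  cons(cons(0, 0), cons(k(0, b), b))   [R2 at 2.1]
5. cons(cons(0, 0), cons(k(0, b), b))  →  cons(cons(0, 0), cons(b, b))   [R3 at 2.1]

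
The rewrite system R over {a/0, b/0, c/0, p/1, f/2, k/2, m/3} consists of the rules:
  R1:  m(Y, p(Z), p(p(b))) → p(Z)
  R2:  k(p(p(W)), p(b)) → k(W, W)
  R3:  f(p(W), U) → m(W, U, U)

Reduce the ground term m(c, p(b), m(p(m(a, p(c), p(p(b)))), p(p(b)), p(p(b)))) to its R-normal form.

1. m(c, p(b), m(p(m(a, p(c), p(p(b)))), p(p(b)), p(p(b))))  →  m(c, p(b), p(p(b)))   [R1 at 3]
2. m(c, p(b), p(p(b)))  →  p(b)   [R1 at ε]

p(b)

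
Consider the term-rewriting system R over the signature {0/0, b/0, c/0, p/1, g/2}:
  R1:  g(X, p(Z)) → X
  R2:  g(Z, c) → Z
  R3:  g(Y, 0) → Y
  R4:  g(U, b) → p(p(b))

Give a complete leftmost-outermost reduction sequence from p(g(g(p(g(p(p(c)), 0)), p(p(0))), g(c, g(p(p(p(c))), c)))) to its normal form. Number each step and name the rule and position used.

1. p(g(g(p(g(p(p(c)), 0)), p(p(0))), g(c, g(p(p(p(c))), c))))  →  p(g(p(g(p(p(c)), 0)), g(c, g(p(p(p(c))), c))))   [R1 at 1.1]
2. p(g(p(g(p(p(c)), 0)), g(c, g(p(p(p(c))), c))))  →  p(g(p(p(p(c))), g(c, g(p(p(p(c))), c))))   [R3 at 1.1.1]
3. p(g(p(p(p(c))), g(c, g(p(p(p(c))), c))))  →  p(g(p(p(p(c))), g(c, p(p(p(c))))))   [R2 at 1.2.2]
4. p(g(p(p(p(c))), g(c, p(p(p(c))))))  →  p(g(p(p(p(c))), c))   [R1 at 1.2]
5. p(g(p(p(p(c))), c))  →  p(p(p(p(c))))   [R2 at 1]

p(p(p(p(c))))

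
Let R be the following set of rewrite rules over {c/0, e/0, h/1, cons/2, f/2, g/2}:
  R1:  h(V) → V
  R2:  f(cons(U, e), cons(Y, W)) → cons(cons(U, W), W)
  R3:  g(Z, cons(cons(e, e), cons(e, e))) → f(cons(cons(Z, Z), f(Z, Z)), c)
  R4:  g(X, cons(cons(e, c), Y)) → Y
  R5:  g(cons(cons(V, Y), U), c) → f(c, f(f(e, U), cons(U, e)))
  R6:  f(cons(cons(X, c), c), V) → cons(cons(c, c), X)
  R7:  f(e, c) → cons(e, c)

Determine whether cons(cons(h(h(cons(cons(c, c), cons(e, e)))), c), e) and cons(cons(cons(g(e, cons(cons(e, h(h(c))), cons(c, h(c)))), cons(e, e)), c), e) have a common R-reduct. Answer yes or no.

Reduce t₁ = cons(cons(h(h(cons(cons(c, c), cons(e, e)))), c), e):
1. cons(cons(h(h(cons(cons(c, c), cons(e, e)))), c), e)  →  cons(cons(h(cons(cons(c, c), cons(e, e))), c), e)   [R1 at 1.1]
2. cons(cons(h(cons(cons(c, c), cons(e, e))), c), e)  →  cons(cons(cons(cons(c, c), cons(e, e)), c), e)   [R1 at 1.1]

Reduce t₂ = cons(cons(cons(g(e, cons(cons(e, h(h(c))), cons(c, h(c)))), cons(e, e)), c), e):
1. cons(cons(cons(g(e, cons(cons(e, h(h(c))), cons(c, h(c)))), cons(e, e)), c), e)  →  cons(cons(cons(g(e, cons(cons(e, h(c)), cons(c, h(c)))), cons(e, e)), c), e)   [R1 at 1.1.1.2.1.2]
2. cons(cons(cons(g(e, cons(cons(e, h(c)), cons(c, h(c)))), cons(e, e)), c), e)  →  cons(cons(cons(g(e, cons(cons(e, c), cons(c, h(c)))), cons(e, e)), c), e)   [R1 at 1.1.1.2.1.2]
3. cons(cons(cons(g(e, cons(cons(e, c), cons(c, h(c)))), cons(e, e)), c), e)  →  cons(cons(cons(cons(c, h(c)), cons(e, e)), c), e)   [R4 at 1.1.1]
4. cons(cons(cons(cons(c, h(c)), cons(e, e)), c), e)  →  cons(cons(cons(cons(c, c), cons(e, e)), c), e)   [R1 at 1.1.1.2]

yes — NF(t₁) = cons(cons(cons(cons(c, c), cons(e, e)), c), e), NF(t₂) = cons(cons(cons(cons(c, c), cons(e, e)), c), e)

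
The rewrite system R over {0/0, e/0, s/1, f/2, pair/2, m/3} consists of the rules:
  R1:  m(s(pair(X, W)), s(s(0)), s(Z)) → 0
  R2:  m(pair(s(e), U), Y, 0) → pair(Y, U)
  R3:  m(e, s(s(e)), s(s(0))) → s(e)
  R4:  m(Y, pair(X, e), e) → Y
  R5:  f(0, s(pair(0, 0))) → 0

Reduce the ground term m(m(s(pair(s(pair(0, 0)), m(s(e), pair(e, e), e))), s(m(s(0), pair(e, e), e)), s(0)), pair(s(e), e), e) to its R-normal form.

1. m(m(s(pair(s(pair(0, 0)), m(s(e), pair(e, e), e))), s(m(s(0), pair(e, e), e)), s(0)), pair(s(e), e), e)  →  m(s(pair(s(pair(0, 0)), m(s(e), pair(e, e), e))), s(m(s(0), pair(e, e), e)), s(0))   [R4 at ε]
2. m(s(pair(s(pair(0, 0)), m(s(e), pair(e, e), e))), s(m(s(0), pair(e, e), e)), s(0))  →  m(s(pair(s(pair(0, 0)), s(e))), s(m(s(0), pair(e, e), e)), s(0))   [R4 at 1.1.2]
3. m(s(pair(s(pair(0, 0)), s(e))), s(m(s(0), pair(e, e), e)), s(0))  →  m(s(pair(s(pair(0, 0)), s(e))), s(s(0)), s(0))   [R4 at 2.1]
4. m(s(pair(s(pair(0, 0)), s(e))), s(s(0)), s(0))  →  0   [R1 at ε]

0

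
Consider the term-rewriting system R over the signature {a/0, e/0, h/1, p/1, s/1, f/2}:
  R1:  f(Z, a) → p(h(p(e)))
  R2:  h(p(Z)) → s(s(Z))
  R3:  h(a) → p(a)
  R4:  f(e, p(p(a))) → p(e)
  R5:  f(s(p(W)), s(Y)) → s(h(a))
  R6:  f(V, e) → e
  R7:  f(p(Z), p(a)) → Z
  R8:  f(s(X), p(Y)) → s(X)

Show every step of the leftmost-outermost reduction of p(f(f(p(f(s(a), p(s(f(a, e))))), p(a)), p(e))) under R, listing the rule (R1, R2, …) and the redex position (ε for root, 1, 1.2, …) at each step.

1. p(f(f(p(f(s(a), p(s(f(a, e))))), p(a)), p(e)))  →  p(f(f(s(a), p(s(f(a, e)))), p(e)))   [R7 at 1.1]
2. p(f(f(s(a), p(s(f(a, e)))), p(e)))  →  p(f(s(a), p(e)))   [R8 at 1.1]
3. p(f(s(a), p(e)))  →  p(s(a))   [R8 at 1]

p(s(a))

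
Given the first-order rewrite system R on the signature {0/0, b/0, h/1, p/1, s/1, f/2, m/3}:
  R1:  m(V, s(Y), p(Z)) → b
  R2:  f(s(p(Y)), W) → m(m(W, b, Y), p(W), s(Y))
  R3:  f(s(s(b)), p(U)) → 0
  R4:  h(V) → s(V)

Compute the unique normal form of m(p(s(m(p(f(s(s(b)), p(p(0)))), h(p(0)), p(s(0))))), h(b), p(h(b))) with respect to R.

1. m(p(s(m(p(f(s(s(b)), p(p(0)))), h(p(0)), p(s(0))))), h(b), p(h(b)))  →  m(p(s(m(p(0), h(p(0)), p(s(0))))), h(b), p(h(b)))   [R3 at 1.1.1.1.1]
2. m(p(s(m(p(0), h(p(0)), p(s(0))))), h(b), p(h(b)))  →  m(p(s(m(p(0), s(p(0)), p(s(0))))), h(b), p(h(b)))   [R4 at 1.1.1.2]
3. m(p(s(m(p(0), s(p(0)), p(s(0))))), h(b), p(h(b)))  →  m(p(s(b)), h(b), p(h(b)))   [R1 at 1.1.1]
4. m(p(s(b)), h(b), p(h(b)))  →  m(p(s(b)), s(b), p(h(b)))   [R4 at 2]
5. m(p(s(b)), s(b), p(h(b)))  →  b   [R1 at ε]

b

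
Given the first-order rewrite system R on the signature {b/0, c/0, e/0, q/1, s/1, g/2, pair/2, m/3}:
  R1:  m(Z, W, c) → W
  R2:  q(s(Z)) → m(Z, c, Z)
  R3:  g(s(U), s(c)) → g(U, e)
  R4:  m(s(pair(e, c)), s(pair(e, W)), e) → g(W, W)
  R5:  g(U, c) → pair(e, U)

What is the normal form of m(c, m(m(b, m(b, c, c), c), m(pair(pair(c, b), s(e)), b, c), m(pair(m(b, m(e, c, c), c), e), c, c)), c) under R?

b

1. m(c, m(m(b, m(b, c, c), c), m(pair(pair(c, b), s(e)), b, c), m(pair(m(b, m(e, c, c), c), e), c, c)), c)  →  m(m(b, m(b, c, c), c), m(pair(pair(c, b), s(e)), b, c), m(pair(m(b, m(e, c, c), c), e), c, c))   [R1 at ε]
2. m(m(b, m(b, c, c), c), m(pair(pair(c, b), s(e)), b, c), m(pair(m(b, m(e, c, c), c), e), c, c))  →  m(m(b, c, c), m(pair(pair(c, b), s(e)), b, c), m(pair(m(b, m(e, c, c), c), e), c, c))   [R1 at 1]
3. m(m(b, c, c), m(pair(pair(c, b), s(e)), b, c), m(pair(m(b, m(e, c, c), c), e), c, c))  →  m(c, m(pair(pair(c, b), s(e)), b, c), m(pair(m(b, m(e, c, c), c), e), c, c))   [R1 at 1]
4. m(c, m(pair(pair(c, b), s(e)), b, c), m(pair(m(b, m(e, c, c), c), e), c, c))  →  m(c, b, m(pair(m(b, m(e, c, c), c), e), c, c))   [R1 at 2]
5. m(c, b, m(pair(m(b, m(e, c, c), c), e), c, c))  →  m(c, b, c)   [R1 at 3]
6. m(c, b, c)  →  b   [R1 at ε]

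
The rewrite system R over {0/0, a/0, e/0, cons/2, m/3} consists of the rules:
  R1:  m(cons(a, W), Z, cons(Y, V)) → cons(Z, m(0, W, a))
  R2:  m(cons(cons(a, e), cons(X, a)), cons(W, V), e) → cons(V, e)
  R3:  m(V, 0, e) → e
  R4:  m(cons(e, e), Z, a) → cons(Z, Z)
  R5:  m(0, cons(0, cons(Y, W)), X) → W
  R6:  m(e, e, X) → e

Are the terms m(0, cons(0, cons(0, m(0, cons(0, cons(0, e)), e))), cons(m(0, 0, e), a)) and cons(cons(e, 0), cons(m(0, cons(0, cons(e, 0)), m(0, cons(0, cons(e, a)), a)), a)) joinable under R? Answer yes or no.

no — NF(t₁) = e, NF(t₂) = cons(cons(e, 0), cons(0, a))

Reduce t₁ = m(0, cons(0, cons(0, m(0, cons(0, cons(0, e)), e))), cons(m(0, 0, e), a)):
1. m(0, cons(0, cons(0, m(0, cons(0, cons(0, e)), e))), cons(m(0, 0, e), a))  →  m(0, cons(0, cons(0, e)), e)   [R5 at ε]
2. m(0, cons(0, cons(0, e)), e)  →  e   [R5 at ε]

Reduce t₂ = cons(cons(e, 0), cons(m(0, cons(0, cons(e, 0)), m(0, cons(0, cons(e, a)), a)), a)):
1. cons(cons(e, 0), cons(m(0, cons(0, cons(e, 0)), m(0, cons(0, cons(e, a)), a)), a))  →  cons(cons(e, 0), cons(0, a))   [R5 at 2.1]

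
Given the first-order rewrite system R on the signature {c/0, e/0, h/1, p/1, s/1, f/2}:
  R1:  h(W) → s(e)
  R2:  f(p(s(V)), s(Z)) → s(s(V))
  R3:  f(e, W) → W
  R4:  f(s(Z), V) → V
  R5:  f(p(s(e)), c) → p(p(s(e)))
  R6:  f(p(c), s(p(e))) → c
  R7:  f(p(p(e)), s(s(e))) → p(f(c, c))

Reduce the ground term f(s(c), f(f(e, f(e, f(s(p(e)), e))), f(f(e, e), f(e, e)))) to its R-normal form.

e

1. f(s(c), f(f(e, f(e, f(s(p(e)), e))), f(f(e, e), f(e, e))))  →  f(f(e, f(e, f(s(p(e)), e))), f(f(e, e), f(e, e)))   [R4 at ε]
2. f(f(e, f(e, f(s(p(e)), e))), f(f(e, e), f(e, e)))  →  f(f(e, f(s(p(e)), e)), f(f(e, e), f(e, e)))   [R3 at 1]
3. f(f(e, f(s(p(e)), e)), f(f(e, e), f(e, e)))  →  f(f(s(p(e)), e), f(f(e, e), f(e, e)))   [R3 at 1]
4. f(f(s(p(e)), e), f(f(e, e), f(e, e)))  →  f(e, f(f(e, e), f(e, e)))   [R4 at 1]
5. f(e, f(f(e, e), f(e, e)))  →  f(f(e, e), f(e, e))   [R3 at ε]
6. f(f(e, e), f(e, e))  →  f(e, f(e, e))   [R3 at 1]
7. f(e, f(e, e))  →  f(e, e)   [R3 at ε]
8. f(e, e)  →  e   [R3 at ε]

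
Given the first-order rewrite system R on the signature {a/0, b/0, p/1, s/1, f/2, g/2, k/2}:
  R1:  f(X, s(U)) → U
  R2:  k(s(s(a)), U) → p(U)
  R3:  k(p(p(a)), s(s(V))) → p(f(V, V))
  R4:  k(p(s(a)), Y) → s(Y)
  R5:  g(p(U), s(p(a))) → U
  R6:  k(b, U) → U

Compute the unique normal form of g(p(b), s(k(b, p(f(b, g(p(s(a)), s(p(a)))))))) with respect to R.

b

1. g(p(b), s(k(b, p(f(b, g(p(s(a)), s(p(a))))))))  →  g(p(b), s(p(f(b, g(p(s(a)), s(p(a)))))))   [R6 at 2.1]
2. g(p(b), s(p(f(b, g(p(s(a)), s(p(a)))))))  →  g(p(b), s(p(f(b, s(a)))))   [R5 at 2.1.1.2]
3. g(p(b), s(p(f(b, s(a)))))  →  g(p(b), s(p(a)))   [R1 at 2.1.1]
4. g(p(b), s(p(a)))  →  b   [R5 at ε]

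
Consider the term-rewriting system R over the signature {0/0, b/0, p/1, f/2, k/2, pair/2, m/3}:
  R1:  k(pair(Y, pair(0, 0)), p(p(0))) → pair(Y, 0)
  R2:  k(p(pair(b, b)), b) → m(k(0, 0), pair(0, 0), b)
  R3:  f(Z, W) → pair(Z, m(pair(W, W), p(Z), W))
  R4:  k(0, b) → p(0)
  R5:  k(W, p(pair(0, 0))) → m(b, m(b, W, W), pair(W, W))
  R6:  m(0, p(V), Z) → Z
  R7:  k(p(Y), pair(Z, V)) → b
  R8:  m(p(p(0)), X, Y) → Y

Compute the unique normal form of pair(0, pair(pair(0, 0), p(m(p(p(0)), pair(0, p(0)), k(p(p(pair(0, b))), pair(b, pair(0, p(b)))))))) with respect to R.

1. pair(0, pair(pair(0, 0), p(m(p(p(0)), pair(0, p(0)), k(p(p(pair(0, b))), pair(b, pair(0, p(b))))))))  →  pair(0, pair(pair(0, 0), p(k(p(p(pair(0, b))), pair(b, pair(0, p(b)))))))   [R8 at 2.2.1]
2. pair(0, pair(pair(0, 0), p(k(p(p(pair(0, b))), pair(b, pair(0, p(b)))))))  →  pair(0, pair(pair(0, 0), p(b)))   [R7 at 2.2.1]

pair(0, pair(pair(0, 0), p(b)))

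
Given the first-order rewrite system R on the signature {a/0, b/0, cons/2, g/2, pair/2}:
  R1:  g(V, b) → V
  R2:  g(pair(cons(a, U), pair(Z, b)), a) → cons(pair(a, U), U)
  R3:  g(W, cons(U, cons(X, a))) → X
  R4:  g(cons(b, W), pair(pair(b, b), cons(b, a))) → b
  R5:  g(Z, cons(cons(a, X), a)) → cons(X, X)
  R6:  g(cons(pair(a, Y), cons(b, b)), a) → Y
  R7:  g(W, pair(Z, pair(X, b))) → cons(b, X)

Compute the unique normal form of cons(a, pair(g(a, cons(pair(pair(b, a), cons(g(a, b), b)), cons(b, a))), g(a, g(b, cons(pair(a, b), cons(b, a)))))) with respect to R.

cons(a, pair(b, a))

1. cons(a, pair(g(a, cons(pair(pair(b, a), cons(g(a, b), b)), cons(b, a))), g(a, g(b, cons(pair(a, b), cons(b, a))))))  →  cons(a, pair(b, g(a, g(b, cons(pair(a, b), cons(b, a))))))   [R3 at 2.1]
2. cons(a, pair(b, g(a, g(b, cons(pair(a, b), cons(b, a))))))  →  cons(a, pair(b, g(a, b)))   [R3 at 2.2.2]
3. cons(a, pair(b, g(a, b)))  →  cons(a, pair(b, a))   [R1 at 2.2]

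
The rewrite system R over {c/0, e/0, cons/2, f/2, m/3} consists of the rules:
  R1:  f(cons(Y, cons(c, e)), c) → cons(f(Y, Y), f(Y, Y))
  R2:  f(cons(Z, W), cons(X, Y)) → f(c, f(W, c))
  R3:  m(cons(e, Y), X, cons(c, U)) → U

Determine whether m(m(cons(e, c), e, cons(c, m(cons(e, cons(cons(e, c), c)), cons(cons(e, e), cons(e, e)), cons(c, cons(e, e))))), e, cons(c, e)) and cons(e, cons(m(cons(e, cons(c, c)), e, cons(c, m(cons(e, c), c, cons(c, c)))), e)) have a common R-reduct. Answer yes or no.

no — NF(t₁) = e, NF(t₂) = cons(e, cons(c, e))

Reduce t₁ = m(m(cons(e, c), e, cons(c, m(cons(e, cons(cons(e, c), c)), cons(cons(e, e), cons(e, e)), cons(c, cons(e, e))))), e, cons(c, e)):
1. m(m(cons(e, c), e, cons(c, m(cons(e, cons(cons(e, c), c)), cons(cons(e, e), cons(e, e)), cons(c, cons(e, e))))), e, cons(c, e))  →  m(m(cons(e, cons(cons(e, c), c)), cons(cons(e, e), cons(e, e)), cons(c, cons(e, e))), e, cons(c, e))   [R3 at 1]
2. m(m(cons(e, cons(cons(e, c), c)), cons(cons(e, e), cons(e, e)), cons(c, cons(e, e))), e, cons(c, e))  →  m(cons(e, e), e, cons(c, e))   [R3 at 1]
3. m(cons(e, e), e, cons(c, e))  →  e   [R3 at ε]

Reduce t₂ = cons(e, cons(m(cons(e, cons(c, c)), e, cons(c, m(cons(e, c), c, cons(c, c)))), e)):
1. cons(e, cons(m(cons(e, cons(c, c)), e, cons(c, m(cons(e, c), c, cons(c, c)))), e))  →  cons(e, cons(m(cons(e, c), c, cons(c, c)), e))   [R3 at 2.1]
2. cons(e, cons(m(cons(e, c), c, cons(c, c)), e))  →  cons(e, cons(c, e))   [R3 at 2.1]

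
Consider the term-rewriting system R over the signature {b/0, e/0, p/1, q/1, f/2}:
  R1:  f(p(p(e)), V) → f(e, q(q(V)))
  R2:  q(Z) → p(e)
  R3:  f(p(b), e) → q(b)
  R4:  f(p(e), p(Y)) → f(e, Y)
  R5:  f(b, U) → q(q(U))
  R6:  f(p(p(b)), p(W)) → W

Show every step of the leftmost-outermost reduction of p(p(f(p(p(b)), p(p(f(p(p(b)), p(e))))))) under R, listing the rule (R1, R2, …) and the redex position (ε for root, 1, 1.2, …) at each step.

1. p(p(f(p(p(b)), p(p(f(p(p(b)), p(e)))))))  →  p(p(p(f(p(p(b)), p(e)))))   [R6 at 1.1]
2. p(p(p(f(p(p(b)), p(e)))))  →  p(p(p(e)))   [R6 at 1.1.1]

p(p(p(e)))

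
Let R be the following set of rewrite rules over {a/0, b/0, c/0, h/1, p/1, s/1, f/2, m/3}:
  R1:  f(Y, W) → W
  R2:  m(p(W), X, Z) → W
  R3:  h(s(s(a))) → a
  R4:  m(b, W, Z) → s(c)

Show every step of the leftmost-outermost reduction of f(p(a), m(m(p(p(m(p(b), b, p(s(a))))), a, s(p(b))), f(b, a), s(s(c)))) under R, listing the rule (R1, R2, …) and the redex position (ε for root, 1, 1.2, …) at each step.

b

1. f(p(a), m(m(p(p(m(p(b), b, p(s(a))))), a, s(p(b))), f(b, a), s(s(c))))  →  m(m(p(p(m(p(b), b, p(s(a))))), a, s(p(b))), f(b, a), s(s(c)))   [R1 at ε]
2. m(m(p(p(m(p(b), b, p(s(a))))), a, s(p(b))), f(b, a), s(s(c)))  →  m(p(m(p(b), b, p(s(a)))), f(b, a), s(s(c)))   [R2 at 1]
3. m(p(m(p(b), b, p(s(a)))), f(b, a), s(s(c)))  →  m(p(b), b, p(s(a)))   [R2 at ε]
4. m(p(b), b, p(s(a)))  →  b   [R2 at ε]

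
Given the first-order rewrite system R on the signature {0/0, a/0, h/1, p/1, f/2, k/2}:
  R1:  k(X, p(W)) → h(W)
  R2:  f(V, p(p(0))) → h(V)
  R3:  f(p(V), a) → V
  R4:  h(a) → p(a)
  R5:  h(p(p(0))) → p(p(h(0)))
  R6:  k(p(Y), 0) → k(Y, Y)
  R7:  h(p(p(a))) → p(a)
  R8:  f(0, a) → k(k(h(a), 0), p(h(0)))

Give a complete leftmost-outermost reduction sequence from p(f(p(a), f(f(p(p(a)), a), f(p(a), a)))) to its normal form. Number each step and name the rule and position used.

p(a)

1. p(f(p(a), f(f(p(p(a)), a), f(p(a), a))))  →  p(f(p(a), f(p(a), f(p(a), a))))   [R3 at 1.2.1]
2. p(f(p(a), f(p(a), f(p(a), a))))  →  p(f(p(a), f(p(a), a)))   [R3 at 1.2.2]
3. p(f(p(a), f(p(a), a)))  →  p(f(p(a), a))   [R3 at 1.2]
4. p(f(p(a), a))  →  p(a)   [R3 at 1]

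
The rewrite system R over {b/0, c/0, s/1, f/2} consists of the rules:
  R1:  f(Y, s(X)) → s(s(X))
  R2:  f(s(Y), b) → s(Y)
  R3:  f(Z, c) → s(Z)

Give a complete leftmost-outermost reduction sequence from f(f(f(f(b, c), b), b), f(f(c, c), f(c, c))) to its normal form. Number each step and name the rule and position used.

s(s(s(c)))

1. f(f(f(f(b, c), b), b), f(f(c, c), f(c, c)))  →  f(f(f(s(b), b), b), f(f(c, c), f(c, c)))   [R3 at 1.1.1]
2. f(f(f(s(b), b), b), f(f(c, c), f(c, c)))  →  f(f(s(b), b), f(f(c, c), f(c, c)))   [R2 at 1.1]
3. f(f(s(b), b), f(f(c, c), f(c, c)))  →  f(s(b), f(f(c, c), f(c, c)))   [R2 at 1]
4. f(s(b), f(f(c, c), f(c, c)))  →  f(s(b), f(s(c), f(c, c)))   [R3 at 2.1]
5. f(s(b), f(s(c), f(c, c)))  →  f(s(b), f(s(c), s(c)))   [R3 at 2.2]
6. f(s(b), f(s(c), s(c)))  →  f(s(b), s(s(c)))   [R1 at 2]
7. f(s(b), s(s(c)))  →  s(s(s(c)))   [R1 at ε]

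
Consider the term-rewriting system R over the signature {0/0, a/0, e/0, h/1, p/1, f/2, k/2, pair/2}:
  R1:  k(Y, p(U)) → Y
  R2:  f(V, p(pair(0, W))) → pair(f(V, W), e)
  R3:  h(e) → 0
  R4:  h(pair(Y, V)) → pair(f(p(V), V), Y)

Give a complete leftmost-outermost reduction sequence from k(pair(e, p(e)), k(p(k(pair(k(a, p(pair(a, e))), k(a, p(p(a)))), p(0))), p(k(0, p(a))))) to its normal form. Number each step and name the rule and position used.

pair(e, p(e))

1. k(pair(e, p(e)), k(p(k(pair(k(a, p(pair(a, e))), k(a, p(p(a)))), p(0))), p(k(0, p(a)))))  →  k(pair(e, p(e)), p(k(pair(k(a, p(pair(a, e))), k(a, p(p(a)))), p(0))))   [R1 at 2]
2. k(pair(e, p(e)), p(k(pair(k(a, p(pair(a, e))), k(a, p(p(a)))), p(0))))  →  pair(e, p(e))   [R1 at ε]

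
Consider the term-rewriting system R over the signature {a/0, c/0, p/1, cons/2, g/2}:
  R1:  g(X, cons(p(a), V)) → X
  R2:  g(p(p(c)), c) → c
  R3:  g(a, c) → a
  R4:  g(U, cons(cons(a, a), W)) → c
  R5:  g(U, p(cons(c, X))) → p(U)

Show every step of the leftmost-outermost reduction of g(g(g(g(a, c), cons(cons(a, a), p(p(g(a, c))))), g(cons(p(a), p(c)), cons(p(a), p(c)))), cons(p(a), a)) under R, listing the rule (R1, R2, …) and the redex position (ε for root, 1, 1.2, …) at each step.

c

1. g(g(g(g(a, c), cons(cons(a, a), p(p(g(a, c))))), g(cons(p(a), p(c)), cons(p(a), p(c)))), cons(p(a), a))  →  g(g(g(a, c), cons(cons(a, a), p(p(g(a, c))))), g(cons(p(a), p(c)), cons(p(a), p(c))))   [R1 at ε]
2. g(g(g(a, c), cons(cons(a, a), p(p(g(a, c))))), g(cons(p(a), p(c)), cons(p(a), p(c))))  →  g(c, g(cons(p(a), p(c)), cons(p(a), p(c))))   [R4 at 1]
3. g(c, g(cons(p(a), p(c)), cons(p(a), p(c))))  →  g(c, cons(p(a), p(c)))   [R1 at 2]
4. g(c, cons(p(a), p(c)))  →  c   [R1 at ε]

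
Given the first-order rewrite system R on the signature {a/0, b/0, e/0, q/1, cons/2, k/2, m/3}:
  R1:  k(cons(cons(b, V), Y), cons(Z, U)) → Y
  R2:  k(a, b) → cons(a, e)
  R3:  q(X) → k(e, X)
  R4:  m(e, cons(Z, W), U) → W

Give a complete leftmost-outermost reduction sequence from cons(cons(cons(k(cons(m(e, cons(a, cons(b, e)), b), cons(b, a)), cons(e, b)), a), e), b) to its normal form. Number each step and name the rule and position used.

1. cons(cons(cons(k(cons(m(e, cons(a, cons(b, e)), b), cons(b, a)), cons(e, b)), a), e), b)  →  cons(cons(cons(k(cons(cons(b, e), cons(b, a)), cons(e, b)), a), e), b)   [R4 at 1.1.1.1.1]
2. cons(cons(cons(k(cons(cons(b, e), cons(b, a)), cons(e, b)), a), e), b)  →  cons(cons(cons(cons(b, a), a), e), b)   [R1 at 1.1.1]

cons(cons(cons(cons(b, a), a), e), b)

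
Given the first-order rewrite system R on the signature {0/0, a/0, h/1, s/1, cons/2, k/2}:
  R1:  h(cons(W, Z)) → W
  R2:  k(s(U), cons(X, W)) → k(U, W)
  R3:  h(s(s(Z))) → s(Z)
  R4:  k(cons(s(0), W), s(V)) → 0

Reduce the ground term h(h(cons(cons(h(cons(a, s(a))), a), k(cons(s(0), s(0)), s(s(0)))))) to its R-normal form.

a

1. h(h(cons(cons(h(cons(a, s(a))), a), k(cons(s(0), s(0)), s(s(0))))))  →  h(cons(h(cons(a, s(a))), a))   [R1 at 1]
2. h(cons(h(cons(a, s(a))), a))  →  h(cons(a, s(a)))   [R1 at ε]
3. h(cons(a, s(a)))  →  a   [R1 at ε]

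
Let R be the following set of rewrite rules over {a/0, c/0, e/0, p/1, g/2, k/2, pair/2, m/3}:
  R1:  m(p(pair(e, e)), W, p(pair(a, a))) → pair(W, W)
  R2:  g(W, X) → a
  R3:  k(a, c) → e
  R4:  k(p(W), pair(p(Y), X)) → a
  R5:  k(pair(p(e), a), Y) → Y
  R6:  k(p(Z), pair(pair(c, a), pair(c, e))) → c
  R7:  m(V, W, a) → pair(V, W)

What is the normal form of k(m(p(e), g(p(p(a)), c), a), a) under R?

a

1. k(m(p(e), g(p(p(a)), c), a), a)  →  k(pair(p(e), g(p(p(a)), c)), a)   [R7 at 1]
2. k(pair(p(e), g(p(p(a)), c)), a)  →  k(pair(p(e), a), a)   [R2 at 1.2]
3. k(pair(p(e), a), a)  →  a   [R5 at ε]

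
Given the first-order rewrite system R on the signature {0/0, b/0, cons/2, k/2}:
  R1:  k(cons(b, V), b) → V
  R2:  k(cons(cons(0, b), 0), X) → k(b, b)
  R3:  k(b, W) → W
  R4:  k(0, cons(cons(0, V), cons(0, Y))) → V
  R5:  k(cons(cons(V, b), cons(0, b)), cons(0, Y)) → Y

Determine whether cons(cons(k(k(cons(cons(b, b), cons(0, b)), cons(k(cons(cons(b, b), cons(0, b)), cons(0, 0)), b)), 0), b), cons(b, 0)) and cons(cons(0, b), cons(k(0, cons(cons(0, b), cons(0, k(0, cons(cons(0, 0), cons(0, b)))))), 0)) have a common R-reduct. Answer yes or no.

Reduce t₁ = cons(cons(k(k(cons(cons(b, b), cons(0, b)), cons(k(cons(cons(b, b), cons(0, b)), cons(0, 0)), b)), 0), b), cons(b, 0)):
1. cons(cons(k(k(cons(cons(b, b), cons(0, b)), cons(k(cons(cons(b, b), cons(0, b)), cons(0, 0)), b)), 0), b), cons(b, 0))  →  cons(cons(k(k(cons(cons(b, b), cons(0, b)), cons(0, b)), 0), b), cons(b, 0))   [R5 at 1.1.1.2.1]
2. cons(cons(k(k(cons(cons(b, b), cons(0, b)), cons(0, b)), 0), b), cons(b, 0))  →  cons(cons(k(b, 0), b), cons(b, 0))   [R5 at 1.1.1]
3. cons(cons(k(b, 0), b), cons(b, 0))  →  cons(cons(0, b), cons(b, 0))   [R3 at 1.1]

Reduce t₂ = cons(cons(0, b), cons(k(0, cons(cons(0, b), cons(0, k(0, cons(cons(0, 0), cons(0, b)))))), 0)):
1. cons(cons(0, b), cons(k(0, cons(cons(0, b), cons(0, k(0, cons(cons(0, 0), cons(0, b)))))), 0))  →  cons(cons(0, b), cons(b, 0))   [R4 at 2.1]

yes — NF(t₁) = cons(cons(0, b), cons(b, 0)), NF(t₂) = cons(cons(0, b), cons(b, 0))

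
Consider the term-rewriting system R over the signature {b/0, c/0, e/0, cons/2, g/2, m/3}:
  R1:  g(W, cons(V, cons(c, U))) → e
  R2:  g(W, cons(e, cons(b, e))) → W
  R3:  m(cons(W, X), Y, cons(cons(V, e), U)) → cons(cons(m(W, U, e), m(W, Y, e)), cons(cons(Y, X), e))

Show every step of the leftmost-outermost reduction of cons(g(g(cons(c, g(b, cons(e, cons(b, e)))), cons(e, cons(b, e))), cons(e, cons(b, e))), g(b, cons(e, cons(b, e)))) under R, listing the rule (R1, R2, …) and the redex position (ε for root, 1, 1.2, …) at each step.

cons(cons(c, b), b)

1. cons(g(g(cons(c, g(b, cons(e, cons(b, e)))), cons(e, cons(b, e))), cons(e, cons(b, e))), g(b, cons(e, cons(b, e))))  →  cons(g(cons(c, g(b, cons(e, cons(b, e)))), cons(e, cons(b, e))), g(b, cons(e, cons(b, e))))   [R2 at 1]
2. cons(g(cons(c, g(b, cons(e, cons(b, e)))), cons(e, cons(b, e))), g(b, cons(e, cons(b, e))))  →  cons(cons(c, g(b, cons(e, cons(b, e)))), g(b, cons(e, cons(b, e))))   [R2 at 1]
3. cons(cons(c, g(b, cons(e, cons(b, e)))), g(b, cons(e, cons(b, e))))  →  cons(cons(c, b), g(b, cons(e, cons(b, e))))   [R2 at 1.2]
4. cons(cons(c, b), g(b, cons(e, cons(b, e))))  →  cons(cons(c, b), b)   [R2 at 2]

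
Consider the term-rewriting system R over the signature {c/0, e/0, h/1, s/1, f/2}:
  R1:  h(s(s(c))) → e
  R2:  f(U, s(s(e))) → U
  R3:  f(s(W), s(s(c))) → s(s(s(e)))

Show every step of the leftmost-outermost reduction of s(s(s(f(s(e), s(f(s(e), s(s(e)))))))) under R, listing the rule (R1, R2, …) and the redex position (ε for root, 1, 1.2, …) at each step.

s(s(s(s(e))))

1. s(s(s(f(s(e), s(f(s(e), s(s(e))))))))  →  s(s(s(f(s(e), s(s(e))))))   [R2 at 1.1.1.2.1]
2. s(s(s(f(s(e), s(s(e))))))  →  s(s(s(s(e))))   [R2 at 1.1.1]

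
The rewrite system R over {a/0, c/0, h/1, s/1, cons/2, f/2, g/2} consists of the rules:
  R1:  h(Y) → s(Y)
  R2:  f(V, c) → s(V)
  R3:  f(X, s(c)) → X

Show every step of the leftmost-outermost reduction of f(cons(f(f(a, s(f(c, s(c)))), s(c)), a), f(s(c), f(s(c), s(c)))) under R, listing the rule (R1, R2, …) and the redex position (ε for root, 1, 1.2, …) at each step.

1. f(cons(f(f(a, s(f(c, s(c)))), s(c)), a), f(s(c), f(s(c), s(c))))  →  f(cons(f(a, s(f(c, s(c)))), a), f(s(c), f(s(c), s(c))))   [R3 at 1.1]
2. f(cons(f(a, s(f(c, s(c)))), a), f(s(c), f(s(c), s(c))))  →  f(cons(f(a, s(c)), a), f(s(c), f(s(c), s(c))))   [R3 at 1.1.2.1]
3. f(cons(f(a, s(c)), a), f(s(c), f(s(c), s(c))))  →  f(cons(a, a), f(s(c), f(s(c), s(c))))   [R3 at 1.1]
4. f(cons(a, a), f(s(c), f(s(c), s(c))))  →  f(cons(a, a), f(s(c), s(c)))   [R3 at 2.2]
5. f(cons(a, a), f(s(c), s(c)))  →  f(cons(a, a), s(c))   [R3 at 2]
6. f(cons(a, a), s(c))  →  cons(a, a)   [R3 at ε]

cons(a, a)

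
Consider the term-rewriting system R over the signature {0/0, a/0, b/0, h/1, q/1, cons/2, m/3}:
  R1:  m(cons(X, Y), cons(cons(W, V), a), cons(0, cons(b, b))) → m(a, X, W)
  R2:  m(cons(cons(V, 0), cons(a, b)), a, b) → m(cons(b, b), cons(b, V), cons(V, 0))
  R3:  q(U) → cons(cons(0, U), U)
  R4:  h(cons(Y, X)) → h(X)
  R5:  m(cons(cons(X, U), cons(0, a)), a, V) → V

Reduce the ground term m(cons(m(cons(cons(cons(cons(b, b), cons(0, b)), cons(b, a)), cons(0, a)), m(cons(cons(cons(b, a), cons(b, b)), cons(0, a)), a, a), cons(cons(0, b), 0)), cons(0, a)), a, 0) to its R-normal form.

0

1. m(cons(m(cons(cons(cons(cons(b, b), cons(0, b)), cons(b, a)), cons(0, a)), m(cons(cons(cons(b, a), cons(b, b)), cons(0, a)), a, a), cons(cons(0, b), 0)), cons(0, a)), a, 0)  →  m(cons(m(cons(cons(cons(cons(b, b), cons(0, b)), cons(b, a)), cons(0, a)), a, cons(cons(0, b), 0)), cons(0, a)), a, 0)   [R5 at 1.1.2]
2. m(cons(m(cons(cons(cons(cons(b, b), cons(0, b)), cons(b, a)), cons(0, a)), a, cons(cons(0, b), 0)), cons(0, a)), a, 0)  →  m(cons(cons(cons(0, b), 0), cons(0, a)), a, 0)   [R5 at 1.1]
3. m(cons(cons(cons(0, b), 0), cons(0, a)), a, 0)  →  0   [R5 at ε]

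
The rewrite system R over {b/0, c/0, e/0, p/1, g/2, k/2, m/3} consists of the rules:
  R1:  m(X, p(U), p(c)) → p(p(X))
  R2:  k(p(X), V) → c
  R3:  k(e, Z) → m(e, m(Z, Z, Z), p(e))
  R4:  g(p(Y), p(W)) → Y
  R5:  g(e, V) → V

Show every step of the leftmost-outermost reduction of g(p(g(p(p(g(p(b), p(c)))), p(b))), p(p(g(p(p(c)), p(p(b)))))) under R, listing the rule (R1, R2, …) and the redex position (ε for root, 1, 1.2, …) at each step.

1. g(p(g(p(p(g(p(b), p(c)))), p(b))), p(p(g(p(p(c)), p(p(b))))))  →  g(p(p(g(p(b), p(c)))), p(b))   [R4 at ε]
2. g(p(p(g(p(b), p(c)))), p(b))  →  p(g(p(b), p(c)))   [R4 at ε]
3. p(g(p(b), p(c)))  →  p(b)   [R4 at 1]

p(b)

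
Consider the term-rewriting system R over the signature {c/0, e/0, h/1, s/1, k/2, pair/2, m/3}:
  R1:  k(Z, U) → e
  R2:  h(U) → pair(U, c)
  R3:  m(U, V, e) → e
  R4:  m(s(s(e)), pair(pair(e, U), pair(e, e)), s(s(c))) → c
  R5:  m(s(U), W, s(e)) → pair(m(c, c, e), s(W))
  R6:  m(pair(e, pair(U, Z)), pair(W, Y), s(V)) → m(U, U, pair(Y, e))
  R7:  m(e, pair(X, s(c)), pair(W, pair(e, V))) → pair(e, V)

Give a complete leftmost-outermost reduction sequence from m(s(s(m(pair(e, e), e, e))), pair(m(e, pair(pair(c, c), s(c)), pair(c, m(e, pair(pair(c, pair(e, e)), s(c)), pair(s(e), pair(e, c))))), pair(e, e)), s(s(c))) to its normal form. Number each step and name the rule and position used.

1. m(s(s(m(pair(e, e), e, e))), pair(m(e, pair(pair(c, c), s(c)), pair(c, m(e, pair(pair(c, pair(e, e)), s(c)), pair(s(e), pair(e, c))))), pair(e, e)), s(s(c)))  →  m(s(s(e)), pair(m(e, pair(pair(c, c), s(c)), pair(c, m(e, pair(pair(c, pair(e, e)), s(c)), pair(s(e), pair(e, c))))), pair(e, e)), s(s(c)))   [R3 at 1.1.1]
2. m(s(s(e)), pair(m(e, pair(pair(c, c), s(c)), pair(c, m(e, pair(pair(c, pair(e, e)), s(c)), pair(s(e), pair(e, c))))), pair(e, e)), s(s(c)))  →  m(s(s(e)), pair(m(e, pair(pair(c, c), s(c)), pair(c, pair(e, c))), pair(e, e)), s(s(c)))   [R7 at 2.1.3.2]
3. m(s(s(e)), pair(m(e, pair(pair(c, c), s(c)), pair(c, pair(e, c))), pair(e, e)), s(s(c)))  →  m(s(s(e)), pair(pair(e, c), pair(e, e)), s(s(c)))   [R7 at 2.1]
4. m(s(s(e)), pair(pair(e, c), pair(e, e)), s(s(c)))  →  c   [R4 at ε]

c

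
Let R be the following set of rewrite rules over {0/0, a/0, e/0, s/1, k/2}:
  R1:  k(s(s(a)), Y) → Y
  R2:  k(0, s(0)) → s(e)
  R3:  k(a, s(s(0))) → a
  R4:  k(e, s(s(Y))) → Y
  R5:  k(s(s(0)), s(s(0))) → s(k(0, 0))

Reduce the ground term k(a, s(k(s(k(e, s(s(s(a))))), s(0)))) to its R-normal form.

1. k(a, s(k(s(k(e, s(s(s(a))))), s(0))))  →  k(a, s(k(s(s(a)), s(0))))   [R4 at 2.1.1.1]
2. k(a, s(k(s(s(a)), s(0))))  →  k(a, s(s(0)))   [R1 at 2.1]
3. k(a, s(s(0)))  →  a   [R3 at ε]

a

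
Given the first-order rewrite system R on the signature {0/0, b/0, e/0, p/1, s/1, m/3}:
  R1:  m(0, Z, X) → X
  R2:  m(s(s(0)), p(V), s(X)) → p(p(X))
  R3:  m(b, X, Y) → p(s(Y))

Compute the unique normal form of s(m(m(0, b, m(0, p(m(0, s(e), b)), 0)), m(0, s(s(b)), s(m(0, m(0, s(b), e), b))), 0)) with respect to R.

1. s(m(m(0, b, m(0, p(m(0, s(e), b)), 0)), m(0, s(s(b)), s(m(0, m(0, s(b), e), b))), 0))  →  s(m(m(0, p(m(0, s(e), b)), 0), m(0, s(s(b)), s(m(0, m(0, s(b), e), b))), 0))   [R1 at 1.1]
2. s(m(m(0, p(m(0, s(e), b)), 0), m(0, s(s(b)), s(m(0, m(0, s(b), e), b))), 0))  →  s(m(0, m(0, s(s(b)), s(m(0, m(0, s(b), e), b))), 0))   [R1 at 1.1]
3. s(m(0, m(0, s(s(b)), s(m(0, m(0, s(b), e), b))), 0))  →  s(0)   [R1 at 1]

s(0)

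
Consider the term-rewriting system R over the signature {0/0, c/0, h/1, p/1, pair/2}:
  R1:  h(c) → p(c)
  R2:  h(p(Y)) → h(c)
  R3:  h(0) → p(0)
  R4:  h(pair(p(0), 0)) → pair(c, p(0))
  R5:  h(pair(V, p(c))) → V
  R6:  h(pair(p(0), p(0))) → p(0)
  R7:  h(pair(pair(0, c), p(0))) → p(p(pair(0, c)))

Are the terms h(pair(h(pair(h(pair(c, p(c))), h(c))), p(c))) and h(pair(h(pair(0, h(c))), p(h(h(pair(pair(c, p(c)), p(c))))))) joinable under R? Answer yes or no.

no — NF(t₁) = c, NF(t₂) = 0

Reduce t₁ = h(pair(h(pair(h(pair(c, p(c))), h(c))), p(c))):
1. h(pair(h(pair(h(pair(c, p(c))), h(c))), p(c)))  →  h(pair(h(pair(c, p(c))), h(c)))   [R5 at ε]
2. h(pair(h(pair(c, p(c))), h(c)))  →  h(pair(c, h(c)))   [R5 at 1.1]
3. h(pair(c, h(c)))  →  h(pair(c, p(c)))   [R1 at 1.2]
4. h(pair(c, p(c)))  →  c   [R5 at ε]

Reduce t₂ = h(pair(h(pair(0, h(c))), p(h(h(pair(pair(c, p(c)), p(c))))))):
1. h(pair(h(pair(0, h(c))), p(h(h(pair(pair(c, p(c)), p(c)))))))  →  h(pair(h(pair(0, p(c))), p(h(h(pair(pair(c, p(c)), p(c)))))))   [R1 at 1.1.1.2]
2. h(pair(h(pair(0, p(c))), p(h(h(pair(pair(c, p(c)), p(c)))))))  →  h(pair(0, p(h(h(pair(pair(c, p(c)), p(c)))))))   [R5 at 1.1]
3. h(pair(0, p(h(h(pair(pair(c, p(c)), p(c)))))))  →  h(pair(0, p(h(pair(c, p(c))))))   [R5 at 1.2.1.1]
4. h(pair(0, p(h(pair(c, p(c))))))  →  h(pair(0, p(c)))   [R5 at 1.2.1]
5. h(pair(0, p(c)))  →  0   [R5 at ε]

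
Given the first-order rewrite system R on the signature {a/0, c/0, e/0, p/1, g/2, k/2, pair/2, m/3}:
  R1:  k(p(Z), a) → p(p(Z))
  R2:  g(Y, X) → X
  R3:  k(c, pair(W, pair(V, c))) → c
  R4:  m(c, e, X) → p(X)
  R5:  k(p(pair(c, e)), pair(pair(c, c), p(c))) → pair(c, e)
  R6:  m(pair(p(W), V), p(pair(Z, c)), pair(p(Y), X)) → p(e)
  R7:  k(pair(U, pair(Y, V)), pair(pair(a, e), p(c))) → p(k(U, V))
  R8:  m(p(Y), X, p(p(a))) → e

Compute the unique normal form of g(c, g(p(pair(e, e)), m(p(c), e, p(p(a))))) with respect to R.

e

1. g(c, g(p(pair(e, e)), m(p(c), e, p(p(a)))))  →  g(p(pair(e, e)), m(p(c), e, p(p(a))))   [R2 at ε]
2. g(p(pair(e, e)), m(p(c), e, p(p(a))))  →  m(p(c), e, p(p(a)))   [R2 at ε]
3. m(p(c), e, p(p(a)))  →  e   [R8 at ε]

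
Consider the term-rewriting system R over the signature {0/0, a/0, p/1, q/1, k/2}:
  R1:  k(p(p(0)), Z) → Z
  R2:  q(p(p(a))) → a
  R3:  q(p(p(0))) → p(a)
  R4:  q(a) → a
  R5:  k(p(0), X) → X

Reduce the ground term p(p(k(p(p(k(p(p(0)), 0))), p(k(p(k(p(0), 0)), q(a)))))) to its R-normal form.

1. p(p(k(p(p(k(p(p(0)), 0))), p(k(p(k(p(0), 0)), q(a))))))  →  p(p(k(p(p(0)), p(k(p(k(p(0), 0)), q(a))))))   [R1 at 1.1.1.1.1]
2. p(p(k(p(p(0)), p(k(p(k(p(0), 0)), q(a))))))  →  p(p(p(k(p(k(p(0), 0)), q(a)))))   [R1 at 1.1]
3. p(p(p(k(p(k(p(0), 0)), q(a)))))  →  p(p(p(k(p(0), q(a)))))   [R5 at 1.1.1.1.1]
4. p(p(p(k(p(0), q(a)))))  →  p(p(p(q(a))))   [R5 at 1.1.1]
5. p(p(p(q(a))))  →  p(p(p(a)))   [R4 at 1.1.1]

p(p(p(a)))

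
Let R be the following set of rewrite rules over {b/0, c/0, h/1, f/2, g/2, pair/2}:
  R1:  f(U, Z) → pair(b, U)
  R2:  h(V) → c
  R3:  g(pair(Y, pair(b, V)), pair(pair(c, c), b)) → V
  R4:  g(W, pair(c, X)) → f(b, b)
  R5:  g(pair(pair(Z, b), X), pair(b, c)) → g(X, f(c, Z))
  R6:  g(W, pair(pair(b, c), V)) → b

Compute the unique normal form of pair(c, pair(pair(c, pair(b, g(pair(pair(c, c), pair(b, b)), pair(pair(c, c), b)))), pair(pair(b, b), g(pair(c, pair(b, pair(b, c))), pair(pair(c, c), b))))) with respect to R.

1. pair(c, pair(pair(c, pair(b, g(pair(pair(c, c), pair(b, b)), pair(pair(c, c), b)))), pair(pair(b, b), g(pair(c, pair(b, pair(b, c))), pair(pair(c, c), b)))))  →  pair(c, pair(pair(c, pair(b, b)), pair(pair(b, b), g(pair(c, pair(b, pair(b, c))), pair(pair(c, c), b)))))   [R3 at 2.1.2.2]
2. pair(c, pair(pair(c, pair(b, b)), pair(pair(b, b), g(pair(c, pair(b, pair(b, c))), pair(pair(c, c), b)))))  →  pair(c, pair(pair(c, pair(b, b)), pair(pair(b, b), pair(b, c))))   [R3 at 2.2.2]

pair(c, pair(pair(c, pair(b, b)), pair(pair(b, b), pair(b, c))))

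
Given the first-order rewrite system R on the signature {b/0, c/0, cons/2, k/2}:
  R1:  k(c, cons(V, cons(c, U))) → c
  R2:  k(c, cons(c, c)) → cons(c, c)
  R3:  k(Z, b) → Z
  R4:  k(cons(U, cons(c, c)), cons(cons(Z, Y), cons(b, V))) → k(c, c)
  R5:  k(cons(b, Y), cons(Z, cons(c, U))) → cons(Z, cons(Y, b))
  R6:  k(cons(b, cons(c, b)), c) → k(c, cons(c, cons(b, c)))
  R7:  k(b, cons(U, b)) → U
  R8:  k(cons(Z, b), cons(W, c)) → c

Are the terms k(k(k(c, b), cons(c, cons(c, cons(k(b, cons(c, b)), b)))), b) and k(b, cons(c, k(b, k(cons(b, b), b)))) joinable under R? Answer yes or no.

Reduce t₁ = k(k(k(c, b), cons(c, cons(c, cons(k(b, cons(c, b)), b)))), b):
1. k(k(k(c, b), cons(c, cons(c, cons(k(b, cons(c, b)), b)))), b)  →  k(k(c, b), cons(c, cons(c, cons(k(b, cons(c, b)), b))))   [R3 at ε]
2. k(k(c, b), cons(c, cons(c, cons(k(b, cons(c, b)), b))))  →  k(c, cons(c, cons(c, cons(k(b, cons(c, b)), b))))   [R3 at 1]
3. k(c, cons(c, cons(c, cons(k(b, cons(c, b)), b))))  →  c   [R1 at ε]

Reduce t₂ = k(b, cons(c, k(b, k(cons(b, b), b)))):
1. k(b, cons(c, k(b, k(cons(b, b), b))))  →  k(b, cons(c, k(b, cons(b, b))))   [R3 at 2.2.2]
2. k(b, cons(c, k(b, cons(b, b))))  →  k(b, cons(c, b))   [R7 at 2.2]
3. k(b, cons(c, b))  →  c   [R7 at ε]

yes — NF(t₁) = c, NF(t₂) = c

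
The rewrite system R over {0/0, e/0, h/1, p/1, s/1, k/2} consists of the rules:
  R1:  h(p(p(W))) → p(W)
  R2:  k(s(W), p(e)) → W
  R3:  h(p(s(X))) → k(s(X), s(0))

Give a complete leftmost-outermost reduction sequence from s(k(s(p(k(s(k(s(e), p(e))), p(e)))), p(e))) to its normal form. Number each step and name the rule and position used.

s(p(e))

1. s(k(s(p(k(s(k(s(e), p(e))), p(e)))), p(e)))  →  s(p(k(s(k(s(e), p(e))), p(e))))   [R2 at 1]
2. s(p(k(s(k(s(e), p(e))), p(e))))  →  s(p(k(s(e), p(e))))   [R2 at 1.1]
3. s(p(k(s(e), p(e))))  →  s(p(e))   [R2 at 1.1]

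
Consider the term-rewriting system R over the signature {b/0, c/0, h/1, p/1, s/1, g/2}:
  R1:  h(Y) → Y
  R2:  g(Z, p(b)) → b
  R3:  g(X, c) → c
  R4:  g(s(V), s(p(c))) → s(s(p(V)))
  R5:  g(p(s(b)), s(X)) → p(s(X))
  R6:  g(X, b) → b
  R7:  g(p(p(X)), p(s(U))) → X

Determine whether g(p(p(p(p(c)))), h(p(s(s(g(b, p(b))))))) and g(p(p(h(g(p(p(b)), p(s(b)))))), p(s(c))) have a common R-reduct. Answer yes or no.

no — NF(t₁) = p(p(c)), NF(t₂) = b

Reduce t₁ = g(p(p(p(p(c)))), h(p(s(s(g(b, p(b))))))):
1. g(p(p(p(p(c)))), h(p(s(s(g(b, p(b)))))))  →  g(p(p(p(p(c)))), p(s(s(g(b, p(b))))))   [R1 at 2]
2. g(p(p(p(p(c)))), p(s(s(g(b, p(b))))))  →  p(p(c))   [R7 at ε]

Reduce t₂ = g(p(p(h(g(p(p(b)), p(s(b)))))), p(s(c))):
1. g(p(p(h(g(p(p(b)), p(s(b)))))), p(s(c)))  →  h(g(p(p(b)), p(s(b))))   [R7 at ε]
2. h(g(p(p(b)), p(s(b))))  →  g(p(p(b)), p(s(b)))   [R1 at ε]
3. g(p(p(b)), p(s(b)))  →  b   [R7 at ε]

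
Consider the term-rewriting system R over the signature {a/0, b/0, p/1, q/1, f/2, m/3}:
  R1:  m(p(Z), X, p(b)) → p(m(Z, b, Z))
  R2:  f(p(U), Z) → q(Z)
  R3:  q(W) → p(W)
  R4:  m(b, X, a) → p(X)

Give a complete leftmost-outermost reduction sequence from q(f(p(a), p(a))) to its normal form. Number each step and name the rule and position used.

1. q(f(p(a), p(a)))  →  p(f(p(a), p(a)))   [R3 at ε]
2. p(f(p(a), p(a)))  →  p(q(p(a)))   [R2 at 1]
3. p(q(p(a)))  →  p(p(p(a)))   [R3 at 1]

p(p(p(a)))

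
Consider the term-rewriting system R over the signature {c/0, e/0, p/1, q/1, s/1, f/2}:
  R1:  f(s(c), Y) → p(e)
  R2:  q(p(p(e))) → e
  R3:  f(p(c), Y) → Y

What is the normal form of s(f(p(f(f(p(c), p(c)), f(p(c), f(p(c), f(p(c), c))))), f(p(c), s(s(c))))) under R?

s(s(s(c)))

1. s(f(p(f(f(p(c), p(c)), f(p(c), f(p(c), f(p(c), c))))), f(p(c), s(s(c)))))  →  s(f(p(f(p(c), f(p(c), f(p(c), f(p(c), c))))), f(p(c), s(s(c)))))   [R3 at 1.1.1.1]
2. s(f(p(f(p(c), f(p(c), f(p(c), f(p(c), c))))), f(p(c), s(s(c)))))  →  s(f(p(f(p(c), f(p(c), f(p(c), c)))), f(p(c), s(s(c)))))   [R3 at 1.1.1]
3. s(f(p(f(p(c), f(p(c), f(p(c), c)))), f(p(c), s(s(c)))))  →  s(f(p(f(p(c), f(p(c), c))), f(p(c), s(s(c)))))   [R3 at 1.1.1]
4. s(f(p(f(p(c), f(p(c), c))), f(p(c), s(s(c)))))  →  s(f(p(f(p(c), c)), f(p(c), s(s(c)))))   [R3 at 1.1.1]
5. s(f(p(f(p(c), c)), f(p(c), s(s(c)))))  →  s(f(p(c), f(p(c), s(s(c)))))   [R3 at 1.1.1]
6. s(f(p(c), f(p(c), s(s(c)))))  →  s(f(p(c), s(s(c))))   [R3 at 1]
7. s(f(p(c), s(s(c))))  →  s(s(s(c)))   [R3 at 1]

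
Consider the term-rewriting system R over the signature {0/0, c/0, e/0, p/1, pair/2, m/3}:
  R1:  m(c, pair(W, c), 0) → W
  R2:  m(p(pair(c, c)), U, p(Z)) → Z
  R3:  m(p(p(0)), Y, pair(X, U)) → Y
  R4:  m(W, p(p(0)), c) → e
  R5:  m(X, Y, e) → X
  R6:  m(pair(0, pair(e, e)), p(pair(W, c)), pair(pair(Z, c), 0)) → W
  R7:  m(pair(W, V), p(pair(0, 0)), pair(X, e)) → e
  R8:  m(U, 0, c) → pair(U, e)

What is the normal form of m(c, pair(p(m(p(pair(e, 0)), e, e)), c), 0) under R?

1. m(c, pair(p(m(p(pair(e, 0)), e, e)), c), 0)  →  p(m(p(pair(e, 0)), e, e))   [R1 at ε]
2. p(m(p(pair(e, 0)), e, e))  →  p(p(pair(e, 0)))   [R5 at 1]

p(p(pair(e, 0)))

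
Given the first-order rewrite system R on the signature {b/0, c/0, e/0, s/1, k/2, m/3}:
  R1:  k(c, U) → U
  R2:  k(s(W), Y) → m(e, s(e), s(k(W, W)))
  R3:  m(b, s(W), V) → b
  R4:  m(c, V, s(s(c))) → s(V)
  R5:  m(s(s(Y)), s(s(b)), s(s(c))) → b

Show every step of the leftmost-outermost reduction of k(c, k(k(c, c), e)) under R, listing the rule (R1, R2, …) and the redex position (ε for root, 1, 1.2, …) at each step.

e

1. k(c, k(k(c, c), e))  →  k(k(c, c), e)   [R1 at ε]
2. k(k(c, c), e)  →  k(c, e)   [R1 at 1]
3. k(c, e)  →  e   [R1 at ε]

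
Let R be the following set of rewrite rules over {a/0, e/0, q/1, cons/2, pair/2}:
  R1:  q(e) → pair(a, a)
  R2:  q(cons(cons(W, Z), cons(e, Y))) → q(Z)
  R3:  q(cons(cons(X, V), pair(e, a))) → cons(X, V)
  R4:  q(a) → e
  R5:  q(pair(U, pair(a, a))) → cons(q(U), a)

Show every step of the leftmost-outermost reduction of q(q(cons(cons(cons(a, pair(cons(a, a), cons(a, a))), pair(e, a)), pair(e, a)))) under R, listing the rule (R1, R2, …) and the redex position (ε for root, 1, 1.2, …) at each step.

cons(a, pair(cons(a, a), cons(a, a)))

1. q(q(cons(cons(cons(a, pair(cons(a, a), cons(a, a))), pair(e, a)), pair(e, a))))  →  q(cons(cons(a, pair(cons(a, a), cons(a, a))), pair(e, a)))   [R3 at 1]
2. q(cons(cons(a, pair(cons(a, a), cons(a, a))), pair(e, a)))  →  cons(a, pair(cons(a, a), cons(a, a)))   [R3 at ε]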